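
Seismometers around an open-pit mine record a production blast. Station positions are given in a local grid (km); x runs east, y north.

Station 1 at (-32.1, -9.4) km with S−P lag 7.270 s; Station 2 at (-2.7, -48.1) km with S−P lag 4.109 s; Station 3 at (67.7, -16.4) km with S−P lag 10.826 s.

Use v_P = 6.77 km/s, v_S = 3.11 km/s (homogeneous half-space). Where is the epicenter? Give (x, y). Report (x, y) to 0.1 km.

x ≈ 6.2 km, y ≈ -26.2 km

Distance from S−P lag: d = Δt · v_P v_S / (v_P − v_S) = Δt · (6.77·3.11)/(6.77−3.11) ≈ 5.7527·Δt.
So d_Station 1 = 41.82, d_Station 2 = 23.64, d_Station 3 = 62.28 km.
Circle about each station: (x + 32.1)² + (y + 9.4)² = 41.82²; (x + 2.7)² + (y + 48.1)² = 23.64²; (x − 67.7)² + (y + 16.4)² = 62.28².
Subtracting the Station 1 equation from the Station 2 and Station 3 equations removes the quadratic terms:
58.8 x − 77.4 y = 2392.19
199.6 x − 14.0 y = 1603.59
Solving the 2×2 system: x ≈ 6.2, y ≈ -26.2 km.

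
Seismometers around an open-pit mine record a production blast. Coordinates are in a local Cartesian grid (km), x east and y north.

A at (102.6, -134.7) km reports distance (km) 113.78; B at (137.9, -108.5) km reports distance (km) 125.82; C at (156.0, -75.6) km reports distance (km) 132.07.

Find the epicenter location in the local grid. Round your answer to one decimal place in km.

Circle about each station: (x − 102.6)² + (y + 134.7)² = 113.78²; (x − 137.9)² + (y + 108.5)² = 125.82²; (x − 156.0)² + (y + 75.6)² = 132.07².
Subtracting the A equation from the B and C equations removes the quadratic terms:
70.6 x + 52.4 y = -766.97
106.8 x + 118.2 y = -3116.09
Solving the 2×2 system: x ≈ 26.4, y ≈ -50.2 km.
Check against A (with the unrounded x, y): √((x − 102.6)²+(y + 134.7)²) = 113.74 ≈ 113.78 km. ✓

(26.4, -50.2)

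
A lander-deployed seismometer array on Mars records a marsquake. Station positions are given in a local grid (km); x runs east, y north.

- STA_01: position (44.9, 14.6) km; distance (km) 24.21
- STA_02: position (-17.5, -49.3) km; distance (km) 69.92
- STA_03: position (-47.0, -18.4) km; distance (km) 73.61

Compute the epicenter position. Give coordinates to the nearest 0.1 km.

Circle about each station: (x − 44.9)² + (y − 14.6)² = 24.21²; (x + 17.5)² + (y + 49.3)² = 69.92²; (x + 47.0)² + (y + 18.4)² = 73.61².
Subtracting the STA_01 equation from the STA_02 and STA_03 equations removes the quadratic terms:
-124.8 x − 127.8 y = -3795.11
-183.8 x − 66.0 y = -4513.92
Solving the 2×2 system: x ≈ 21.4, y ≈ 8.8 km.

(21.4, 8.8)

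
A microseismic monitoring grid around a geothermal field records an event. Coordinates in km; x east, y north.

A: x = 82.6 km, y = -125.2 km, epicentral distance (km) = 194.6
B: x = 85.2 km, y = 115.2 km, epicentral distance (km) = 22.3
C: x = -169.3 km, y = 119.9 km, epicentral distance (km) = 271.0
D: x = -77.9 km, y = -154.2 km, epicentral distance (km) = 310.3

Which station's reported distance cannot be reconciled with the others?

Solve using three stations at a time. Using B, C, D (subtract circle equations pairwise → linear system) gives (x, y) ≈ (100.9, 99.4).
Distances from that point to each station vs reported:
  A: calculated 225.3 vs reported 194.6 → residual 30.7 km
  B: calculated 22.3 vs reported 22.3 → residual 0.0 km
  C: calculated 271.0 vs reported 271.0 → residual 0.0 km
  D: calculated 310.3 vs reported 310.3 → residual 0.0 km
B, C, D are mutually consistent (residuals ≈ 0); A is off by 30.7 km.

A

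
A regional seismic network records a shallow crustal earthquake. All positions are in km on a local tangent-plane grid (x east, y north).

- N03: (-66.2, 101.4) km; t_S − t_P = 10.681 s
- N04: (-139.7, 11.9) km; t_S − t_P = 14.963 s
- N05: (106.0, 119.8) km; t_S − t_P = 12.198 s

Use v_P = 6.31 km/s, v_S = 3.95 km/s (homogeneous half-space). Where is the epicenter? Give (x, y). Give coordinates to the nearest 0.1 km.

Distance from S−P lag: d = Δt · v_P v_S / (v_P − v_S) = Δt · (6.31·3.95)/(6.31−3.95) ≈ 10.5612·Δt.
So d_N03 = 112.80, d_N04 = 158.03, d_N05 = 128.83 km.
Circle about each station: (x + 66.2)² + (y − 101.4)² = 112.80²; (x + 139.7)² + (y − 11.9)² = 158.03²; (x − 106.0)² + (y − 119.8)² = 128.83².
Subtracting pairs of circle equations eliminates x²+y² and gives linear equations (the radical axes):
-147.0 x − 179.0 y = -7256.34
344.4 x + 36.8 y = 7050.31
Solving the 2×2 system: x ≈ 17.7, y ≈ 26.0 km.

x ≈ 17.7 km, y ≈ 26.0 km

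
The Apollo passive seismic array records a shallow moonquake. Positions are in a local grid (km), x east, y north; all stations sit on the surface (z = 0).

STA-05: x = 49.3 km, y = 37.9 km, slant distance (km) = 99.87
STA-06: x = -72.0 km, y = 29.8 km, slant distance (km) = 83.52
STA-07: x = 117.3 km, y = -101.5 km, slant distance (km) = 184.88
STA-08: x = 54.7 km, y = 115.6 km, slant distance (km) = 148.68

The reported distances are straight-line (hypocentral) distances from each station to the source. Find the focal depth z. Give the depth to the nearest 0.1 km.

Each station gives a sphere (x−x_i)² + (y−y_i)² + z² = d_i² (stations at z=0).
Subtracting the STA-05 sphere from STA-06 and STA-07: z² cancels, leaving linear equations in x and y:
-242.6 x − 16.2 y = 5203.57
136.0 x − 278.8 y = -4011.96
Solving: x ≈ -21.703, y ≈ 3.803 km (keep extra digits for the depth step; rounded: -21.7, 3.8).
Then from the STA-05 sphere: z² = 99.87² − (x − 49.3)² − (y − 37.9)² with x = -21.703, y = 3.803, so z ≈ 61.400 ≈ 61.4 km.

depth ≈ 61.4 km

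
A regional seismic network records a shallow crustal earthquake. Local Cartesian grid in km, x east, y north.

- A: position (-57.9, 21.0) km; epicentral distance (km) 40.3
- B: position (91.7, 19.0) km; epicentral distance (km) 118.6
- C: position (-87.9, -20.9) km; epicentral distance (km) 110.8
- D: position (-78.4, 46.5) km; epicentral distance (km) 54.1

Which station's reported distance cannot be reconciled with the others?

C

Solve using three stations at a time. Using A, B, D (subtract circle equations pairwise → linear system) gives (x, y) ≈ (-24.4, 43.4).
Distances from that point to each station vs reported:
  A: calculated 40.3 vs reported 40.3 → residual 0.0 km
  B: calculated 118.6 vs reported 118.6 → residual 0.0 km
  C: calculated 90.4 vs reported 110.8 → residual 20.4 km
  D: calculated 54.1 vs reported 54.1 → residual 0.0 km
A, B, D are mutually consistent (residuals ≈ 0); C is off by 20.4 km.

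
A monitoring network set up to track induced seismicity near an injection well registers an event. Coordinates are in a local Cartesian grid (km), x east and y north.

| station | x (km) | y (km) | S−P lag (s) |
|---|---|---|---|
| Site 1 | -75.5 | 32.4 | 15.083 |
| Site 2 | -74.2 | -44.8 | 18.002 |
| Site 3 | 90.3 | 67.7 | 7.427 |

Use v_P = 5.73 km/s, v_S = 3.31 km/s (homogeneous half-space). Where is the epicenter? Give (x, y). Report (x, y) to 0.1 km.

Distance from S−P lag: d = Δt · v_P v_S / (v_P − v_S) = Δt · (5.73·3.31)/(5.73−3.31) ≈ 7.8373·Δt.
So d_Site 1 = 118.21, d_Site 2 = 141.09, d_Site 3 = 58.21 km.
Circle about each station: (x + 75.5)² + (y − 32.4)² = 118.21²; (x + 74.2)² + (y + 44.8)² = 141.09²; (x − 90.3)² + (y − 67.7)² = 58.21².
Subtracting pairs of circle equations eliminates x²+y² and gives linear equations (the radical axes):
2.6 x − 154.4 y = -5170.11
331.6 x + 70.6 y = 16572.57
Solving the 2×2 system: x ≈ 42.7, y ≈ 34.2 km.
Check against Site 1 (with the unrounded x, y): √((x + 75.5)²+(y − 32.4)²) = 118.21 ≈ 118.21 km. ✓

42.7 km east, 34.2 km north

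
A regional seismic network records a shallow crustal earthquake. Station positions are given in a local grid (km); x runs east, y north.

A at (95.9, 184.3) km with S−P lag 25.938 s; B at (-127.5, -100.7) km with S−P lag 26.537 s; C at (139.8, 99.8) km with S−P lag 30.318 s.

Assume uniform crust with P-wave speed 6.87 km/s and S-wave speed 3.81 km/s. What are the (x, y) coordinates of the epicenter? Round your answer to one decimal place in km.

Distance from S−P lag: d = Δt · v_P v_S / (v_P − v_S) = Δt · (6.87·3.81)/(6.87−3.81) ≈ 8.5538·Δt.
So d_A = 221.87, d_B = 226.99, d_C = 259.33 km.
Circle about each station: (x − 95.9)² + (y − 184.3)² = 221.87²; (x + 127.5)² + (y + 100.7)² = 226.99²; (x − 139.8)² + (y − 99.8)² = 259.33².
Subtracting pairs of circle equations eliminates x²+y² and gives linear equations (the radical axes):
-446.8 x − 570.0 y = -19064.72
87.8 x − 169.0 y = -31684.97
Solving the 2×2 system: x ≈ -118.2, y ≈ 126.1 km.

x ≈ -118.2 km, y ≈ 126.1 km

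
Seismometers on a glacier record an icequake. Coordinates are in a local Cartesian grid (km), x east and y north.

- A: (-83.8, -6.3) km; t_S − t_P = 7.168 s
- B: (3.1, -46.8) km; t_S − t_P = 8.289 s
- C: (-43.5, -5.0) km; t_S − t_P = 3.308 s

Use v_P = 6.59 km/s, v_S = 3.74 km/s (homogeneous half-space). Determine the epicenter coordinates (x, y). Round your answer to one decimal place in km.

Distance from S−P lag: d = Δt · v_P v_S / (v_P − v_S) = Δt · (6.59·3.74)/(6.59−3.74) ≈ 8.6479·Δt.
So d_A = 61.99, d_B = 71.68, d_C = 28.61 km.
Circle about each station: (x + 83.8)² + (y + 6.3)² = 61.99²; (x − 3.1)² + (y + 46.8)² = 71.68²; (x + 43.5)² + (y + 5.0)² = 28.61².
Subtracting pairs of circle equations eliminates x²+y² and gives linear equations (the radical axes):
173.8 x − 81.0 y = -6157.54
80.6 x + 2.6 y = -2120.65
Solving the 2×2 system: x ≈ -26.9, y ≈ 18.3 km.

(-26.9, 18.3)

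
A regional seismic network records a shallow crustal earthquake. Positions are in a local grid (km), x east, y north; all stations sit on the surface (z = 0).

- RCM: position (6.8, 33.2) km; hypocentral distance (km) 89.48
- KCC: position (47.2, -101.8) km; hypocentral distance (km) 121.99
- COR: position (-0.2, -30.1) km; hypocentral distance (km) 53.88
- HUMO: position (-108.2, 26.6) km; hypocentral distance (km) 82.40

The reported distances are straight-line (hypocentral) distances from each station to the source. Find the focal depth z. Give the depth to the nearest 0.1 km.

depth ≈ 13.1 km

Each station gives a sphere (x−x_i)² + (y−y_i)² + z² = d_i² (stations at z=0).
Subtracting the RCM sphere from KCC and COR: z² cancels, leaving linear equations in x and y:
80.8 x − 270.0 y = 4567.71
-14.0 x − 126.6 y = 4861.19
Solving: x ≈ -52.412, y ≈ -32.602 km (keep extra digits for the depth step; rounded: -52.4, -32.6).
Then from the RCM sphere: z² = 89.48² − (x − 6.8)² − (y − 33.2)² with x = -52.412, y = -32.602, so z ≈ 13.065 ≈ 13.1 km.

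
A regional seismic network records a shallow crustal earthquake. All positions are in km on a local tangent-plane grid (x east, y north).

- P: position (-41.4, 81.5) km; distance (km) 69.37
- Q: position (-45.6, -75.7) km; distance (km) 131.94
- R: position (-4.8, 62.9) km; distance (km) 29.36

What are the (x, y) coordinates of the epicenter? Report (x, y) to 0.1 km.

Circle about each station: (x + 41.4)² + (y − 81.5)² = 69.37²; (x + 45.6)² + (y + 75.7)² = 131.94²; (x + 4.8)² + (y − 62.9)² = 29.36².
Subtracting pairs of circle equations eliminates x²+y² and gives linear equations (the radical axes):
-8.4 x − 314.4 y = -13142.33
73.2 x − 37.2 y = -426.57
Solving the 2×2 system: x ≈ 15.2, y ≈ 41.4 km.

15.2 km east, 41.4 km north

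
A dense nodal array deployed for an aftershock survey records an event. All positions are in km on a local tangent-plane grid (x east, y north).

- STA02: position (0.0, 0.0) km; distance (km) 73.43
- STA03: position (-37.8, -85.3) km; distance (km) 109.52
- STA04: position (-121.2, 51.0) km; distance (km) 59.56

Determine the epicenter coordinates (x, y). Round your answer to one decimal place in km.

-70.9 km east, 19.1 km north

Circle about each station: x² + y² = 73.43²; (x + 37.8)² + (y + 85.3)² = 109.52²; (x + 121.2)² + (y − 51.0)² = 59.56².
Subtracting the STA02 equation from the STA03 and STA04 equations removes the quadratic terms:
-75.6 x − 170.6 y = 2102.26
-242.4 x + 102.0 y = 19135.01
Solving the 2×2 system: x ≈ -70.9, y ≈ 19.1 km.
Check against STA02 (with the unrounded x, y): √(x²+y²) = 73.43 ≈ 73.43 km. ✓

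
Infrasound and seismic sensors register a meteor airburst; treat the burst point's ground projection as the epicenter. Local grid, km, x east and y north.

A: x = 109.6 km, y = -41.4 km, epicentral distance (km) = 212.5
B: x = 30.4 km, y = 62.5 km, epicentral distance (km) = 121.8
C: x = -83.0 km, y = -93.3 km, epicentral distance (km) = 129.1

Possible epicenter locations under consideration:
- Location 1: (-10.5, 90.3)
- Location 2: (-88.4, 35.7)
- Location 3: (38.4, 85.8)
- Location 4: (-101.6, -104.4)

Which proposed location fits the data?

For each candidate, compare |candidate − station| to the reported distance:
Location 1: residuals A 34.3, B 72.3, C 68.3 → max 72.3 km
Location 2: residuals A 0.0, B 0.0, C 0.0 → max 0.0 km
Location 3: residuals A 66.7, B 97.2, C 87.3 → max 97.2 km
Location 4: residuals A 7.9, B 91.0, C 107.4 → max 107.4 km
Only Location 2 has all residuals ≈ 0.

Location 2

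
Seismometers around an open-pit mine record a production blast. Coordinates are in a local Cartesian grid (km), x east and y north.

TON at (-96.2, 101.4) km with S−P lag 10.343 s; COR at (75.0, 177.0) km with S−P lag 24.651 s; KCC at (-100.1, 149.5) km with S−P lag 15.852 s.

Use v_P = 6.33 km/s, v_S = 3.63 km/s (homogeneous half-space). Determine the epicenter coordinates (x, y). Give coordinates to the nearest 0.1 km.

(-63.7, 19.6)

Distance from S−P lag: d = Δt · v_P v_S / (v_P − v_S) = Δt · (6.33·3.63)/(6.33−3.63) ≈ 8.5103·Δt.
So d_TON = 88.02, d_COR = 209.79, d_KCC = 134.91 km.
Circle about each station: (x + 96.2)² + (y − 101.4)² = 88.02²; (x − 75.0)² + (y − 177.0)² = 209.79²; (x + 100.1)² + (y − 149.5)² = 134.91².
Subtracting the TON equation from the COR and KCC equations removes the quadratic terms:
342.4 x + 151.2 y = -18846.72
-7.8 x + 96.2 y = 2380.67
Solving the 2×2 system: x ≈ -63.7, y ≈ 19.6 km.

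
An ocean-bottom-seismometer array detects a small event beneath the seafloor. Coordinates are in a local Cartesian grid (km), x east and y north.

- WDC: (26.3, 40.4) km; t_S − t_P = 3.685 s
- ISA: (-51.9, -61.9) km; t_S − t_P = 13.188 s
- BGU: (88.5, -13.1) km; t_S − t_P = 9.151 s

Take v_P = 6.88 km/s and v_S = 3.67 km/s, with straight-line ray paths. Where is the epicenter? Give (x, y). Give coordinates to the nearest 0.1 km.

Distance from S−P lag: d = Δt · v_P v_S / (v_P − v_S) = Δt · (6.88·3.67)/(6.88−3.67) ≈ 7.8659·Δt.
So d_WDC = 28.99, d_ISA = 103.74, d_BGU = 71.98 km.
Circle about each station: (x − 26.3)² + (y − 40.4)² = 28.99²; (x + 51.9)² + (y + 61.9)² = 103.74²; (x − 88.5)² + (y + 13.1)² = 71.98².
Subtracting the WDC equation from the ISA and BGU equations removes the quadratic terms:
-156.4 x − 204.6 y = -5720.20
124.4 x − 107.0 y = 1339.31
Solving the 2×2 system: x ≈ 21.0, y ≈ 11.9 km.

(21.0, 11.9)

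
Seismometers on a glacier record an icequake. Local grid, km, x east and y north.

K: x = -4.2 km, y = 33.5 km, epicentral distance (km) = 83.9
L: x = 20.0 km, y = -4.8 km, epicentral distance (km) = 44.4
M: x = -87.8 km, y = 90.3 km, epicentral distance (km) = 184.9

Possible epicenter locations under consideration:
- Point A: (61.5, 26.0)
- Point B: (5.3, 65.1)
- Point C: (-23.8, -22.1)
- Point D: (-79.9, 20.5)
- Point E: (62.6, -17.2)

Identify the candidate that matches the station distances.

Point E

For each candidate, compare |candidate − station| to the reported distance:
Point A: residuals K 17.8, L 7.3, M 22.3 → max 22.3 km
Point B: residuals K 50.9, L 27.0, M 88.4 → max 88.4 km
Point C: residuals K 24.9, L 2.7, M 55.6 → max 55.6 km
Point D: residuals K 7.1, L 58.7, M 114.7 → max 114.7 km
Point E: residuals K 0.0, L 0.0, M 0.0 → max 0.0 km
Only Point E has all residuals ≈ 0.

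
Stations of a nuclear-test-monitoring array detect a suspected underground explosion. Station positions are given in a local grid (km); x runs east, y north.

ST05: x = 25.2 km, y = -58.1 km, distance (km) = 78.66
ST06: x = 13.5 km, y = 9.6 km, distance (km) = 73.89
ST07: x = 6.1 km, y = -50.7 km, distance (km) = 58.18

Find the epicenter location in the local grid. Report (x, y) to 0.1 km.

Circle about each station: (x − 25.2)² + (y + 58.1)² = 78.66²; (x − 13.5)² + (y − 9.6)² = 73.89²; (x − 6.1)² + (y + 50.7)² = 58.18².
Subtracting the ST05 equation from the ST06 and ST07 equations removes the quadratic terms:
-23.4 x + 135.4 y = -3008.58
-38.2 x + 14.8 y = 1399.53
Solving the 2×2 system: x ≈ -48.5, y ≈ -30.6 km.
Check against ST05 (with the unrounded x, y): √((x − 25.2)²+(y + 58.1)²) = 78.66 ≈ 78.66 km. ✓

x ≈ -48.5 km, y ≈ -30.6 km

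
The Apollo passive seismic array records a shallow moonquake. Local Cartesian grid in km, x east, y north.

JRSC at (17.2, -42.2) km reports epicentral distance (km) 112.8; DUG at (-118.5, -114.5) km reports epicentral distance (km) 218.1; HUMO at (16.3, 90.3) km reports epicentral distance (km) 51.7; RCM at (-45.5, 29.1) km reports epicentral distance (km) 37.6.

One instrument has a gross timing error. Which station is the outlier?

Solve using three stations at a time. Using JRSC, HUMO, RCM (subtract circle equations pairwise → linear system) gives (x, y) ≈ (-26.8, 61.7).
Distances from that point to each station vs reported:
  JRSC: calculated 112.8 vs reported 112.8 → residual 0.0 km
  DUG: calculated 198.6 vs reported 218.1 → residual 19.5 km
  HUMO: calculated 51.7 vs reported 51.7 → residual 0.0 km
  RCM: calculated 37.6 vs reported 37.6 → residual 0.0 km
JRSC, HUMO, RCM are mutually consistent (residuals ≈ 0); DUG is off by 19.5 km.

DUG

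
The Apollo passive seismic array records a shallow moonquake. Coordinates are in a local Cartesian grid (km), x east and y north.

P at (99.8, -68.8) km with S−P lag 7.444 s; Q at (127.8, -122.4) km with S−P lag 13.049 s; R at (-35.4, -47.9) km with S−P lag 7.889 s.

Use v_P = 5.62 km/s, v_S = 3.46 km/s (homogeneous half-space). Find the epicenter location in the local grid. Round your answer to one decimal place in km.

(35.6, -49.6)

Distance from S−P lag: d = Δt · v_P v_S / (v_P − v_S) = Δt · (5.62·3.46)/(5.62−3.46) ≈ 9.0024·Δt.
So d_P = 67.01, d_Q = 117.47, d_R = 71.02 km.
Circle about each station: (x − 99.8)² + (y + 68.8)² = 67.01²; (x − 127.8)² + (y + 122.4)² = 117.47²; (x + 35.4)² + (y + 47.9)² = 71.02².
Subtracting the P equation from the Q and R equations removes the quadratic terms:
56.0 x − 107.2 y = 7312.26
-270.4 x + 41.8 y = -11699.41
Solving the 2×2 system: x ≈ 35.6, y ≈ -49.6 km.
Check against P (with the unrounded x, y): √((x − 99.8)²+(y + 68.8)²) = 67.01 ≈ 67.01 km. ✓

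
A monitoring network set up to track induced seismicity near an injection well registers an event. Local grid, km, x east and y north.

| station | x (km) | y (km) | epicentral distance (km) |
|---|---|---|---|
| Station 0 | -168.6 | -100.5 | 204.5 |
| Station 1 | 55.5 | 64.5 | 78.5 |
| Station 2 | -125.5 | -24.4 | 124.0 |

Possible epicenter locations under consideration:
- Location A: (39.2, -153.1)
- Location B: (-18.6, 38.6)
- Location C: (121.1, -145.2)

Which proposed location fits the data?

For each candidate, compare |candidate − station| to the reported distance:
Location A: residuals Station 0 9.9, Station 1 139.7, Station 2 85.0 → max 139.7 km
Location B: residuals Station 0 0.1, Station 1 0.0, Station 2 0.1 → max 0.1 km
Location C: residuals Station 0 88.6, Station 1 141.2, Station 2 150.6 → max 150.6 km
Only Location B has all residuals ≈ 0.

Location B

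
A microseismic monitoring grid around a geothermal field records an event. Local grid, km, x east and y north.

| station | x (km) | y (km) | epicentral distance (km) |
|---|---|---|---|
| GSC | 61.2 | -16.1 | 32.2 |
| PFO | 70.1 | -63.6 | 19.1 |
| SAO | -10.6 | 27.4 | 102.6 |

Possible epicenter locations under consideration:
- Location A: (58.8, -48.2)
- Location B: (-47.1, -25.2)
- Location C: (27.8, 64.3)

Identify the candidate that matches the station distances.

For each candidate, compare |candidate − station| to the reported distance:
Location A: residuals GSC 0.0, PFO 0.0, SAO 0.0 → max 0.0 km
Location B: residuals GSC 76.5, PFO 104.2, SAO 38.6 → max 104.2 km
Location C: residuals GSC 54.9, PFO 115.6, SAO 49.3 → max 115.6 km
Only Location A has all residuals ≈ 0.

Location A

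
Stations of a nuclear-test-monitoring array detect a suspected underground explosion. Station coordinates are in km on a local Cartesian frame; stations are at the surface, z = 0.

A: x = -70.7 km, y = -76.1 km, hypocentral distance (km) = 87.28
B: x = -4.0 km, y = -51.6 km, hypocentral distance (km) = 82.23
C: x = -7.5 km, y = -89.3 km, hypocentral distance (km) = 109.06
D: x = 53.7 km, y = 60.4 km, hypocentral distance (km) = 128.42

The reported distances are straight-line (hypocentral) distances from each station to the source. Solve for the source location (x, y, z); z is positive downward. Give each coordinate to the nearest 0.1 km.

Each station gives a sphere (x−x_i)² + (y−y_i)² + z² = d_i² (stations at z=0).
Subtracting the A sphere from B and C: z² cancels, leaving linear equations in x and y:
133.4 x + 49.0 y = -7255.11
126.4 x − 26.4 y = -7035.25
Solving: x ≈ -55.197, y ≈ 2.208 km (keep extra digits for the depth step; rounded: -55.2, 2.2).
Then from the A sphere: z² = 87.28² − (x + 70.7)² − (y + 76.1)² with x = -55.197, y = 2.208, so z ≈ 35.289 ≈ 35.3 km.
Check against D (with the unrounded solution): distance 128.41 ≈ 128.42 km. ✓

x ≈ -55.2 km, y ≈ 2.2 km, depth ≈ 35.3 km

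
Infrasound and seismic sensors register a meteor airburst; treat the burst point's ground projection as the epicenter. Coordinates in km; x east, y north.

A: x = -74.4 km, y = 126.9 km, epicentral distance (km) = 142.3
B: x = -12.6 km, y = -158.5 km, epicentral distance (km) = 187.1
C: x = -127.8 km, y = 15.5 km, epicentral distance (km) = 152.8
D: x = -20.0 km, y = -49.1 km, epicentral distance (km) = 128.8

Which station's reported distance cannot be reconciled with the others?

D

Solve using three stations at a time. Using A, B, C (subtract circle equations pairwise → linear system) gives (x, y) ≈ (24.7, 24.8).
Distances from that point to each station vs reported:
  A: calculated 142.3 vs reported 142.3 → residual 0.0 km
  B: calculated 187.1 vs reported 187.1 → residual 0.0 km
  C: calculated 152.8 vs reported 152.8 → residual 0.0 km
  D: calculated 86.4 vs reported 128.8 → residual 42.4 km
A, B, C are mutually consistent (residuals ≈ 0); D is off by 42.4 km.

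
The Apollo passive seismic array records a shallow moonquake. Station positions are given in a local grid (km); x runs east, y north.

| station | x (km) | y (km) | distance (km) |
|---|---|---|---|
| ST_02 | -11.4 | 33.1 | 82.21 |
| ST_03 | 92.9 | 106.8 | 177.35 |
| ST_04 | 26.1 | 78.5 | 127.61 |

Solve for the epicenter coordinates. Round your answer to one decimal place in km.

Circle about each station: (x + 11.4)² + (y − 33.1)² = 82.21²; (x − 92.9)² + (y − 106.8)² = 177.35²; (x − 26.1)² + (y − 78.5)² = 127.61².
Subtracting the ST_02 equation from the ST_03 and ST_04 equations removes the quadratic terms:
208.6 x + 147.4 y = -5883.46
75.0 x + 90.8 y = -3907.94
Solving the 2×2 system: x ≈ 5.3, y ≈ -47.4 km.

(5.3, -47.4)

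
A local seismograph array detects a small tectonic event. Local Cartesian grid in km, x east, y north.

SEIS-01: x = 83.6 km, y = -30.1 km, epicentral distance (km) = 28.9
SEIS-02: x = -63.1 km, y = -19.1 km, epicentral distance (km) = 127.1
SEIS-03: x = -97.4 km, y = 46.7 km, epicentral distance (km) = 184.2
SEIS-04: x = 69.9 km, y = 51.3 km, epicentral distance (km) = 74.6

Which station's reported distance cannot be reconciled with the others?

Solve using three stations at a time. Using SEIS-01, SEIS-02, SEIS-03 (subtract circle equations pairwise → linear system) gives (x, y) ≈ (60.7, -47.8).
Distances from that point to each station vs reported:
  SEIS-01: calculated 28.9 vs reported 28.9 → residual 0.0 km
  SEIS-02: calculated 127.1 vs reported 127.1 → residual 0.0 km
  SEIS-03: calculated 184.2 vs reported 184.2 → residual 0.0 km
  SEIS-04: calculated 99.5 vs reported 74.6 → residual 24.9 km
SEIS-01, SEIS-02, SEIS-03 are mutually consistent (residuals ≈ 0); SEIS-04 is off by 24.9 km.

SEIS-04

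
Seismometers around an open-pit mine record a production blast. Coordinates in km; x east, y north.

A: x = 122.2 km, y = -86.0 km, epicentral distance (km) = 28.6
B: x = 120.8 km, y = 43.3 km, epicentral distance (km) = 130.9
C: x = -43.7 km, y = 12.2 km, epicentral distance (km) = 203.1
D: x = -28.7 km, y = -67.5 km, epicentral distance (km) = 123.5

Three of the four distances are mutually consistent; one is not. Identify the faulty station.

C

Solve using three stations at a time. Using A, B, D (subtract circle equations pairwise → linear system) gives (x, y) ≈ (93.6, -84.7).
Distances from that point to each station vs reported:
  A: calculated 28.6 vs reported 28.6 → residual 0.0 km
  B: calculated 130.9 vs reported 130.9 → residual 0.0 km
  C: calculated 168.1 vs reported 203.1 → residual 35.0 km
  D: calculated 123.5 vs reported 123.5 → residual 0.0 km
A, B, D are mutually consistent (residuals ≈ 0); C is off by 35.0 km.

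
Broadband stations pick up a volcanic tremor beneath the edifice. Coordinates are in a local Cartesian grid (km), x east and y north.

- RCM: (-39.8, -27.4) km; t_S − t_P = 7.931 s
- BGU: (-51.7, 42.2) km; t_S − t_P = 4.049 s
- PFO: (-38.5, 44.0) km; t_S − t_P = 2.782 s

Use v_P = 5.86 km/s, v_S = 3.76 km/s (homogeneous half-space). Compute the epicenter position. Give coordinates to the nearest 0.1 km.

Distance from S−P lag: d = Δt · v_P v_S / (v_P − v_S) = Δt · (5.86·3.76)/(5.86−3.76) ≈ 10.4922·Δt.
So d_RCM = 83.21, d_BGU = 42.48, d_PFO = 29.19 km.
Circle about each station: (x + 39.8)² + (y + 27.4)² = 83.21²; (x + 51.7)² + (y − 42.2)² = 42.48²; (x + 38.5)² + (y − 44.0)² = 29.19².
Subtracting the RCM equation from the BGU and PFO equations removes the quadratic terms:
-23.8 x + 139.2 y = 7238.28
2.6 x + 142.8 y = 7155.30
Solving the 2×2 system: x ≈ -10.0, y ≈ 50.3 km.

-10.0 km east, 50.3 km north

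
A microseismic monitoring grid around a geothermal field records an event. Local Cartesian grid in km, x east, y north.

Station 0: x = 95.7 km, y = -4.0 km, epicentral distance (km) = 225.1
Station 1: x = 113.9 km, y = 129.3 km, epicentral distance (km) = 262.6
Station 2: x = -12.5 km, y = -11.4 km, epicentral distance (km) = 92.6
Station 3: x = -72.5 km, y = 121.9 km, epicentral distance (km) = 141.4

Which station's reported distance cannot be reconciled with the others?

Station 0

Solve using three stations at a time. Using Station 1, Station 2, Station 3 (subtract circle equations pairwise → linear system) gives (x, y) ≈ (-105.0, -15.7).
Distances from that point to each station vs reported:
  Station 0: calculated 201.1 vs reported 225.1 → residual 24.0 km
  Station 1: calculated 262.6 vs reported 262.6 → residual 0.0 km
  Station 2: calculated 92.6 vs reported 92.6 → residual 0.0 km
  Station 3: calculated 141.4 vs reported 141.4 → residual 0.0 km
Station 1, Station 2, Station 3 are mutually consistent (residuals ≈ 0); Station 0 is off by 24.0 km.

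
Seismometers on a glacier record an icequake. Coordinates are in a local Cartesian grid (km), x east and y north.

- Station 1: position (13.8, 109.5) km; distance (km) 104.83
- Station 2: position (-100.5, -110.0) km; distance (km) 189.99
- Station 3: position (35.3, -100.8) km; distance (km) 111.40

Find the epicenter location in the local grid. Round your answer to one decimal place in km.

x ≈ 46.8 km, y ≈ 10.0 km

Circle about each station: (x − 13.8)² + (y − 109.5)² = 104.83²; (x + 100.5)² + (y + 110.0)² = 189.99²; (x − 35.3)² + (y + 100.8)² = 111.40².
Subtracting the Station 1 equation from the Station 2 and Station 3 equations removes the quadratic terms:
-228.6 x − 439.0 y = -15087.31
43.0 x − 420.6 y = -2194.59
Solving the 2×2 system: x ≈ 46.8, y ≈ 10.0 km.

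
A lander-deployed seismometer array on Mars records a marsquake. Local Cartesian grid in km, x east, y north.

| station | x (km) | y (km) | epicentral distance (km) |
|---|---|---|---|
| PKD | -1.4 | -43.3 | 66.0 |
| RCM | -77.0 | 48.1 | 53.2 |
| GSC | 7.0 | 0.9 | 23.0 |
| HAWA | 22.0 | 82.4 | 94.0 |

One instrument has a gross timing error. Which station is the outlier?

Solve using three stations at a time. Using PKD, RCM, HAWA (subtract circle equations pairwise → linear system) gives (x, y) ≈ (-39.0, 10.9).
Distances from that point to each station vs reported:
  PKD: calculated 66.0 vs reported 66.0 → residual 0.0 km
  RCM: calculated 53.2 vs reported 53.2 → residual 0.0 km
  GSC: calculated 47.1 vs reported 23.0 → residual 24.1 km
  HAWA: calculated 94.0 vs reported 94.0 → residual 0.0 km
PKD, RCM, HAWA are mutually consistent (residuals ≈ 0); GSC is off by 24.1 km.

GSC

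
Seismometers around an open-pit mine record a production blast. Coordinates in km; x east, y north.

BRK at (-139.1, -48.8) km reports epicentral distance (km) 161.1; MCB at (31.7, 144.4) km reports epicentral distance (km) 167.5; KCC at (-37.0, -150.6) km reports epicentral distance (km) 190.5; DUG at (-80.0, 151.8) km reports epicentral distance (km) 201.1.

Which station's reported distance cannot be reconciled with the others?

KCC

Solve using three stations at a time. Using BRK, MCB, DUG (subtract circle equations pairwise → linear system) gives (x, y) ≈ (20.0, -22.8).
Distances from that point to each station vs reported:
  BRK: calculated 161.2 vs reported 161.1 → residual 0.1 km
  MCB: calculated 167.6 vs reported 167.5 → residual 0.1 km
  KCC: calculated 139.9 vs reported 190.5 → residual 50.6 km
  DUG: calculated 201.2 vs reported 201.1 → residual 0.1 km
BRK, MCB, DUG are mutually consistent (residuals ≈ 0); KCC is off by 50.6 km.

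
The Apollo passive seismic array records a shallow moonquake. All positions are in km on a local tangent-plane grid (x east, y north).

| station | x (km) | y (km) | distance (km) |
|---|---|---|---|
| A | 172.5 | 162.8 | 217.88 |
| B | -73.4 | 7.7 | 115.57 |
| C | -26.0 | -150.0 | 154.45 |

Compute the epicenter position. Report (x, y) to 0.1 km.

40.7 km east, -10.7 km north

Circle about each station: (x − 172.5)² + (y − 162.8)² = 217.88²; (x + 73.4)² + (y − 7.7)² = 115.57²; (x + 26.0)² + (y + 150.0)² = 154.45².
Subtracting pairs of circle equations eliminates x²+y² and gives linear equations (the radical axes):
-491.8 x − 310.2 y = -16697.97
-397.0 x − 625.6 y = -9467.20
Solving the 2×2 system: x ≈ 40.7, y ≈ -10.7 km.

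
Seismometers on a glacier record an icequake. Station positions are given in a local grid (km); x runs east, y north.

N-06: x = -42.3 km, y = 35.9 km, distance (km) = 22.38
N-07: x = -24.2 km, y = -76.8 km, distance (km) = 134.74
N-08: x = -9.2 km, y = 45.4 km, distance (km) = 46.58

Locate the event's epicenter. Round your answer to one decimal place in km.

(-54.9, 54.4)

Circle about each station: (x + 42.3)² + (y − 35.9)² = 22.38²; (x + 24.2)² + (y + 76.8)² = 134.74²; (x + 9.2)² + (y − 45.4)² = 46.58².
Subtracting the N-06 equation from the N-07 and N-08 equations removes the quadratic terms:
36.2 x − 225.4 y = -14248.22
66.2 x + 19.0 y = -2601.13
Solving the 2×2 system: x ≈ -54.9, y ≈ 54.4 km.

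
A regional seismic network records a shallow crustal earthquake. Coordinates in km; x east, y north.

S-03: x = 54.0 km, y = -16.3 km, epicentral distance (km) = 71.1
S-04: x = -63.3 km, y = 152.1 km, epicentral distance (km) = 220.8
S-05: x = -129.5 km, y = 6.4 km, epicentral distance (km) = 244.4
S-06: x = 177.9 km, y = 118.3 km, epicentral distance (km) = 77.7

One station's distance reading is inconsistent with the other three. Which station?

Solve using three stations at a time. Using S-03, S-04, S-05 (subtract circle equations pairwise → linear system) gives (x, y) ≈ (114.5, 21.1).
Distances from that point to each station vs reported:
  S-03: calculated 71.1 vs reported 71.1 → residual 0.0 km
  S-04: calculated 220.8 vs reported 220.8 → residual 0.0 km
  S-05: calculated 244.4 vs reported 244.4 → residual 0.0 km
  S-06: calculated 116.1 vs reported 77.7 → residual 38.4 km
S-03, S-04, S-05 are mutually consistent (residuals ≈ 0); S-06 is off by 38.4 km.

S-06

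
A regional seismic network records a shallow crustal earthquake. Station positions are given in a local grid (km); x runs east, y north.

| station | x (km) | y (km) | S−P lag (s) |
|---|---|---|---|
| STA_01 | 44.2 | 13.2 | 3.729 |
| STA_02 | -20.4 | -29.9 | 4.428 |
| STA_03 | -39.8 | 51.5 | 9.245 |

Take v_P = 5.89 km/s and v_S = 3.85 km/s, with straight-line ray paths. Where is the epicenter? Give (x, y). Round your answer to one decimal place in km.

(28.6, -25.2)

Distance from S−P lag: d = Δt · v_P v_S / (v_P − v_S) = Δt · (5.89·3.85)/(5.89−3.85) ≈ 11.1159·Δt.
So d_STA_01 = 41.45, d_STA_02 = 49.22, d_STA_03 = 102.77 km.
Circle about each station: (x − 44.2)² + (y − 13.2)² = 41.45²; (x + 20.4)² + (y + 29.9)² = 49.22²; (x + 39.8)² + (y − 51.5)² = 102.77².
Subtracting the STA_01 equation from the STA_02 and STA_03 equations removes the quadratic terms:
-129.2 x − 86.2 y = -1522.22
-168.0 x + 76.6 y = -6735.16
Solving the 2×2 system: x ≈ 28.6, y ≈ -25.2 km.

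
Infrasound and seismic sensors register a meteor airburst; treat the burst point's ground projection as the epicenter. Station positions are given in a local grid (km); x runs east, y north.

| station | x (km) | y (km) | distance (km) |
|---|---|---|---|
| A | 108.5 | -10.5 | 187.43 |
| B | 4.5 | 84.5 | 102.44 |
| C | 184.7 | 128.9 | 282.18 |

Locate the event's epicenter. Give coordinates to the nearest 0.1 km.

-76.2 km east, 21.4 km north

Circle about each station: (x − 108.5)² + (y + 10.5)² = 187.43²; (x − 4.5)² + (y − 84.5)² = 102.44²; (x − 184.7)² + (y − 128.9)² = 282.18².
Subtracting the A equation from the B and C equations removes the quadratic terms:
-208.0 x + 190.0 y = 19914.05
152.4 x + 278.8 y = -5648.75
Solving the 2×2 system: x ≈ -76.2, y ≈ 21.4 km.
Check against A (with the unrounded x, y): √((x − 108.5)²+(y + 10.5)²) = 187.43 ≈ 187.43 km. ✓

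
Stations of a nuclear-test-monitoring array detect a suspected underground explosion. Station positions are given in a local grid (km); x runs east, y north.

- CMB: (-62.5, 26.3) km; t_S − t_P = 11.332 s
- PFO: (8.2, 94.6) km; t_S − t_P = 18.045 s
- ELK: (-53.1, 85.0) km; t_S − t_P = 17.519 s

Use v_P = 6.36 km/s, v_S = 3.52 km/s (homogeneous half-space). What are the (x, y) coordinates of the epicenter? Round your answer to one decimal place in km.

Distance from S−P lag: d = Δt · v_P v_S / (v_P − v_S) = Δt · (6.36·3.52)/(6.36−3.52) ≈ 7.8828·Δt.
So d_CMB = 89.33, d_PFO = 142.25, d_ELK = 138.10 km.
Circle about each station: (x + 62.5)² + (y − 26.3)² = 89.33²; (x − 8.2)² + (y − 94.6)² = 142.25²; (x + 53.1)² + (y − 85.0)² = 138.10².
Subtracting pairs of circle equations eliminates x²+y² and gives linear equations (the radical axes):
141.4 x + 136.6 y = -7836.75
18.8 x + 117.4 y = -5645.09
Solving the 2×2 system: x ≈ -10.6, y ≈ -46.4 km.

(-10.6, -46.4)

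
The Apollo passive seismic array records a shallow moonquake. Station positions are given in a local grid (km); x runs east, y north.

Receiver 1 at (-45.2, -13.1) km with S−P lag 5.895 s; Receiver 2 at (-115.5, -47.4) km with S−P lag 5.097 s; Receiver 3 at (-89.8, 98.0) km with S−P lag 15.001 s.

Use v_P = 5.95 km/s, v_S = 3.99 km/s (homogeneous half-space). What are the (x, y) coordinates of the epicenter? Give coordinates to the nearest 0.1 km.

Distance from S−P lag: d = Δt · v_P v_S / (v_P − v_S) = Δt · (5.95·3.99)/(5.95−3.99) ≈ 12.1125·Δt.
So d_Receiver 1 = 71.40, d_Receiver 2 = 61.74, d_Receiver 3 = 181.70 km.
Circle about each station: (x + 45.2)² + (y + 13.1)² = 71.40²; (x + 115.5)² + (y + 47.4)² = 61.74²; (x + 89.8)² + (y − 98.0)² = 181.70².
Subtracting the Receiver 1 equation from the Receiver 2 and Receiver 3 equations removes the quadratic terms:
-140.6 x − 68.6 y = 14658.49
-89.2 x + 222.2 y = -12463.54
Solving the 2×2 system: x ≈ -64.3, y ≈ -81.9 km.
Check against Receiver 1 (with the unrounded x, y): √((x + 45.2)²+(y + 13.1)²) = 71.40 ≈ 71.40 km. ✓

x ≈ -64.3 km, y ≈ -81.9 km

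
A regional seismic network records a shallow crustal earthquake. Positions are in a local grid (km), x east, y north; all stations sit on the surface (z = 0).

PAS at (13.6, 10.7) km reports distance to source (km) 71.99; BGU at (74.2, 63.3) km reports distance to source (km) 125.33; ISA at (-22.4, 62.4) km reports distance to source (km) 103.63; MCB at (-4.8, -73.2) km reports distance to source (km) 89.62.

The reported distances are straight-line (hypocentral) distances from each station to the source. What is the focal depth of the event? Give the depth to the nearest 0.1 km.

Each station gives a sphere (x−x_i)² + (y−y_i)² + z² = d_i² (stations at z=0).
Subtracting the PAS sphere from BGU and ISA: z² cancels, leaving linear equations in x and y:
121.2 x + 105.2 y = -1311.97
-72.0 x + 103.4 y = -1460.55
Solving: x ≈ 0.895, y ≈ -13.502 km (keep extra digits for the depth step; rounded: 0.9, -13.5).
Then from the PAS sphere: z² = 71.99² − (x − 13.6)² − (y − 10.7)² with x = 0.895, y = -13.502, so z ≈ 66.599 ≈ 66.6 km.

depth ≈ 66.6 km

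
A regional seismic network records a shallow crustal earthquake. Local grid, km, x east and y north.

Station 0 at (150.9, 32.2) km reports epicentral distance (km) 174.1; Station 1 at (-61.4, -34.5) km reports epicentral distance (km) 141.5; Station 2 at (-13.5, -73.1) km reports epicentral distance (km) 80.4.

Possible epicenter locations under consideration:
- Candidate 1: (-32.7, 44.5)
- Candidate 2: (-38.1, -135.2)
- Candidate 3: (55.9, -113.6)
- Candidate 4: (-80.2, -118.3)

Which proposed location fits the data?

For each candidate, compare |candidate − station| to the reported distance:
Candidate 1: residuals Station 0 9.9, Station 1 57.4, Station 2 38.8 → max 57.4 km
Candidate 2: residuals Station 0 78.4, Station 1 38.1, Station 2 13.6 → max 78.4 km
Candidate 3: residuals Station 0 0.1, Station 1 0.0, Station 2 0.0 → max 0.1 km
Candidate 4: residuals Station 0 101.7, Station 1 55.6, Station 2 0.2 → max 101.7 km
Only Candidate 3 has all residuals ≈ 0.

Candidate 3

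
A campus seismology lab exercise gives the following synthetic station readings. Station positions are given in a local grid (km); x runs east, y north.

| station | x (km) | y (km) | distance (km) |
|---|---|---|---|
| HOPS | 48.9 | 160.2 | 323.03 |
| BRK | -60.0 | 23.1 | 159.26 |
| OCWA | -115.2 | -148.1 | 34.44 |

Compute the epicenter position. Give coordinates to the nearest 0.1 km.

Circle about each station: (x − 48.9)² + (y − 160.2)² = 323.03²; (x + 60.0)² + (y − 23.1)² = 159.26²; (x + 115.2)² + (y + 148.1)² = 34.44².
Subtracting pairs of circle equations eliminates x²+y² and gives linear equations (the radical axes):
-217.8 x − 274.2 y = 55062.99
-328.2 x − 616.6 y = 110311.67
Solving the 2×2 system: x ≈ -83.6, y ≈ -134.4 km.
Check against HOPS (with the unrounded x, y): √((x − 48.9)²+(y − 160.2)²) = 323.03 ≈ 323.03 km. ✓

x ≈ -83.6 km, y ≈ -134.4 km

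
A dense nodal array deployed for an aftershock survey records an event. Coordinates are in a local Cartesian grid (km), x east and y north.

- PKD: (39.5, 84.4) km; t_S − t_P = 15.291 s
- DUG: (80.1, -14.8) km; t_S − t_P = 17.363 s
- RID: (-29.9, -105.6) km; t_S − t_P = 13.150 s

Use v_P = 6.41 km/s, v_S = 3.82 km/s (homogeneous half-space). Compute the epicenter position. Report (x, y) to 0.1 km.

(-82.6, 7.0)

Distance from S−P lag: d = Δt · v_P v_S / (v_P − v_S) = Δt · (6.41·3.82)/(6.41−3.82) ≈ 9.4541·Δt.
So d_PKD = 144.56, d_DUG = 164.15, d_RID = 124.32 km.
Circle about each station: (x − 39.5)² + (y − 84.4)² = 144.56²; (x − 80.1)² + (y + 14.8)² = 164.15²; (x + 29.9)² + (y + 105.6)² = 124.32².
Subtracting pairs of circle equations eliminates x²+y² and gives linear equations (the radical axes):
81.2 x − 198.4 y = -8096.19
-138.8 x − 380.0 y = 8803.89
Solving the 2×2 system: x ≈ -82.6, y ≈ 7.0 km.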